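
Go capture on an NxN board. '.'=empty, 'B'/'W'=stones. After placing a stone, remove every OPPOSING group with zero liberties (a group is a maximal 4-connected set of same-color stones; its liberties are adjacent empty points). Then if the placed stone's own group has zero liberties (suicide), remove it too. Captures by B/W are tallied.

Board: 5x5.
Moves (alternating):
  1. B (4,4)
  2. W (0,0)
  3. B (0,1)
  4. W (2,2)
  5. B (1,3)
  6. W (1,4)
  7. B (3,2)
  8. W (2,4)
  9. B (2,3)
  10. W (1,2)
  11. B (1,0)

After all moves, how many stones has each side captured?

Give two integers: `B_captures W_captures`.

Answer: 1 0

Derivation:
Move 1: B@(4,4) -> caps B=0 W=0
Move 2: W@(0,0) -> caps B=0 W=0
Move 3: B@(0,1) -> caps B=0 W=0
Move 4: W@(2,2) -> caps B=0 W=0
Move 5: B@(1,3) -> caps B=0 W=0
Move 6: W@(1,4) -> caps B=0 W=0
Move 7: B@(3,2) -> caps B=0 W=0
Move 8: W@(2,4) -> caps B=0 W=0
Move 9: B@(2,3) -> caps B=0 W=0
Move 10: W@(1,2) -> caps B=0 W=0
Move 11: B@(1,0) -> caps B=1 W=0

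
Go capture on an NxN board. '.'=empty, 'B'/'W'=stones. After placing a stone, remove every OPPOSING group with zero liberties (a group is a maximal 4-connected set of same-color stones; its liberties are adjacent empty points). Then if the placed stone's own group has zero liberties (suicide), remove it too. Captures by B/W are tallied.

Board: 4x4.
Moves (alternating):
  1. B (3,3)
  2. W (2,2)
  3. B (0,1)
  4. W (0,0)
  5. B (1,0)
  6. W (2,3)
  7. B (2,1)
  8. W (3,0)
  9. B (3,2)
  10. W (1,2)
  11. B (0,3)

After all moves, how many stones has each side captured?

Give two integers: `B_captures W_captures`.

Answer: 1 0

Derivation:
Move 1: B@(3,3) -> caps B=0 W=0
Move 2: W@(2,2) -> caps B=0 W=0
Move 3: B@(0,1) -> caps B=0 W=0
Move 4: W@(0,0) -> caps B=0 W=0
Move 5: B@(1,0) -> caps B=1 W=0
Move 6: W@(2,3) -> caps B=1 W=0
Move 7: B@(2,1) -> caps B=1 W=0
Move 8: W@(3,0) -> caps B=1 W=0
Move 9: B@(3,2) -> caps B=1 W=0
Move 10: W@(1,2) -> caps B=1 W=0
Move 11: B@(0,3) -> caps B=1 W=0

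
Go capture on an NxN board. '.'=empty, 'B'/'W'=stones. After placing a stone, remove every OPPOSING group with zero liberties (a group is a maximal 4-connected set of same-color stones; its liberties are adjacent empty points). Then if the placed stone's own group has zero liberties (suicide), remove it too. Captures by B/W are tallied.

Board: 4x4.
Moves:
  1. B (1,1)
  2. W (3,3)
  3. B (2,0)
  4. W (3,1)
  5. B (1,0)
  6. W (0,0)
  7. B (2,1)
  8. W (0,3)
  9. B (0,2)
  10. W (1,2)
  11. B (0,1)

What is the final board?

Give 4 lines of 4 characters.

Answer: .BBW
BBW.
BB..
.W.W

Derivation:
Move 1: B@(1,1) -> caps B=0 W=0
Move 2: W@(3,3) -> caps B=0 W=0
Move 3: B@(2,0) -> caps B=0 W=0
Move 4: W@(3,1) -> caps B=0 W=0
Move 5: B@(1,0) -> caps B=0 W=0
Move 6: W@(0,0) -> caps B=0 W=0
Move 7: B@(2,1) -> caps B=0 W=0
Move 8: W@(0,3) -> caps B=0 W=0
Move 9: B@(0,2) -> caps B=0 W=0
Move 10: W@(1,2) -> caps B=0 W=0
Move 11: B@(0,1) -> caps B=1 W=0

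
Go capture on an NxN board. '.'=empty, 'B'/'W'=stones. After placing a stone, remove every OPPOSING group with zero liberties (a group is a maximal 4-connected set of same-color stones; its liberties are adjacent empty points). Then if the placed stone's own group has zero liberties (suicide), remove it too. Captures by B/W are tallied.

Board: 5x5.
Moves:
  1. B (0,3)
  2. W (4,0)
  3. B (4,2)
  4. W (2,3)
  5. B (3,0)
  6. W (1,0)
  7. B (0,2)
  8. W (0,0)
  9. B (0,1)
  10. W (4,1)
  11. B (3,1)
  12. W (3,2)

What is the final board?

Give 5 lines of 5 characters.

Move 1: B@(0,3) -> caps B=0 W=0
Move 2: W@(4,0) -> caps B=0 W=0
Move 3: B@(4,2) -> caps B=0 W=0
Move 4: W@(2,3) -> caps B=0 W=0
Move 5: B@(3,0) -> caps B=0 W=0
Move 6: W@(1,0) -> caps B=0 W=0
Move 7: B@(0,2) -> caps B=0 W=0
Move 8: W@(0,0) -> caps B=0 W=0
Move 9: B@(0,1) -> caps B=0 W=0
Move 10: W@(4,1) -> caps B=0 W=0
Move 11: B@(3,1) -> caps B=2 W=0
Move 12: W@(3,2) -> caps B=2 W=0

Answer: WBBB.
W....
...W.
BBW..
..B..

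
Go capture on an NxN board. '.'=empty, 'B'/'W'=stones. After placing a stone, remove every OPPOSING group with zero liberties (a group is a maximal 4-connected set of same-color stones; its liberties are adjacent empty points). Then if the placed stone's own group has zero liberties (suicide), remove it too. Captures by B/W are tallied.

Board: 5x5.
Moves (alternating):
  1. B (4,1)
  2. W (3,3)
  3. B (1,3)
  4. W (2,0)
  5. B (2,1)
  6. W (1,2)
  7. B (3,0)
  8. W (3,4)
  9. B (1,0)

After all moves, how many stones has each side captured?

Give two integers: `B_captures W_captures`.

Move 1: B@(4,1) -> caps B=0 W=0
Move 2: W@(3,3) -> caps B=0 W=0
Move 3: B@(1,3) -> caps B=0 W=0
Move 4: W@(2,0) -> caps B=0 W=0
Move 5: B@(2,1) -> caps B=0 W=0
Move 6: W@(1,2) -> caps B=0 W=0
Move 7: B@(3,0) -> caps B=0 W=0
Move 8: W@(3,4) -> caps B=0 W=0
Move 9: B@(1,0) -> caps B=1 W=0

Answer: 1 0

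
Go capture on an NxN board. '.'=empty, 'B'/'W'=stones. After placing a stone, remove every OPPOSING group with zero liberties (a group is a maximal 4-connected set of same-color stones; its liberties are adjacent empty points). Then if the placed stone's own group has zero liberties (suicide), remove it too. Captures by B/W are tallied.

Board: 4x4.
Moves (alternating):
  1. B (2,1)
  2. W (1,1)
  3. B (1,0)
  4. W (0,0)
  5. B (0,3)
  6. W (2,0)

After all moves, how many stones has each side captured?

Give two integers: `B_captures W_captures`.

Answer: 0 1

Derivation:
Move 1: B@(2,1) -> caps B=0 W=0
Move 2: W@(1,1) -> caps B=0 W=0
Move 3: B@(1,0) -> caps B=0 W=0
Move 4: W@(0,0) -> caps B=0 W=0
Move 5: B@(0,3) -> caps B=0 W=0
Move 6: W@(2,0) -> caps B=0 W=1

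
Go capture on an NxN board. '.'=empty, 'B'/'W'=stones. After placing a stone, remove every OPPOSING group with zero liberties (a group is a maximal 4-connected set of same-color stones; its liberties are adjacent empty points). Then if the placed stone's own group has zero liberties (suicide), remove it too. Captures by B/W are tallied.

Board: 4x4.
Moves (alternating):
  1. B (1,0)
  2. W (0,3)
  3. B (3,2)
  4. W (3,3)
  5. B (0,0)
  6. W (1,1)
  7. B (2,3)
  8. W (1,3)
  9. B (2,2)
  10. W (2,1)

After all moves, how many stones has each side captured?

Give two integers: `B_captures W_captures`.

Move 1: B@(1,0) -> caps B=0 W=0
Move 2: W@(0,3) -> caps B=0 W=0
Move 3: B@(3,2) -> caps B=0 W=0
Move 4: W@(3,3) -> caps B=0 W=0
Move 5: B@(0,0) -> caps B=0 W=0
Move 6: W@(1,1) -> caps B=0 W=0
Move 7: B@(2,3) -> caps B=1 W=0
Move 8: W@(1,3) -> caps B=1 W=0
Move 9: B@(2,2) -> caps B=1 W=0
Move 10: W@(2,1) -> caps B=1 W=0

Answer: 1 0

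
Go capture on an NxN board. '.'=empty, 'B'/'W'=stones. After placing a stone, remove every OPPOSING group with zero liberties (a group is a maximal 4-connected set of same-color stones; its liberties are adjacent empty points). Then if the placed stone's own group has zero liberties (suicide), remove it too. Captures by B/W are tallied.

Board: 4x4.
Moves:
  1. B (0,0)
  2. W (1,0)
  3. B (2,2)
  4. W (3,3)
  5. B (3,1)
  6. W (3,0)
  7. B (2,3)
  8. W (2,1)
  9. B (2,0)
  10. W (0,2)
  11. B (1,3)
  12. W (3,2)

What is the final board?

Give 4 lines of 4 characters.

Answer: B.W.
W..B
BWBB
.B..

Derivation:
Move 1: B@(0,0) -> caps B=0 W=0
Move 2: W@(1,0) -> caps B=0 W=0
Move 3: B@(2,2) -> caps B=0 W=0
Move 4: W@(3,3) -> caps B=0 W=0
Move 5: B@(3,1) -> caps B=0 W=0
Move 6: W@(3,0) -> caps B=0 W=0
Move 7: B@(2,3) -> caps B=0 W=0
Move 8: W@(2,1) -> caps B=0 W=0
Move 9: B@(2,0) -> caps B=1 W=0
Move 10: W@(0,2) -> caps B=1 W=0
Move 11: B@(1,3) -> caps B=1 W=0
Move 12: W@(3,2) -> caps B=1 W=0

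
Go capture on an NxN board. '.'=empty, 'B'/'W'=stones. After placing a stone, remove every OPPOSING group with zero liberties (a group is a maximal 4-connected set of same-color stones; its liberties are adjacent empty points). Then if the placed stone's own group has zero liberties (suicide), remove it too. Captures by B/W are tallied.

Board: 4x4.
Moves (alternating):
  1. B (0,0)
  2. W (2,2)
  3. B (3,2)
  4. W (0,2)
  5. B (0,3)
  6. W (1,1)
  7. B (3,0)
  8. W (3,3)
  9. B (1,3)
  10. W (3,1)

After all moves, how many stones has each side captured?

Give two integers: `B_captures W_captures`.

Answer: 0 1

Derivation:
Move 1: B@(0,0) -> caps B=0 W=0
Move 2: W@(2,2) -> caps B=0 W=0
Move 3: B@(3,2) -> caps B=0 W=0
Move 4: W@(0,2) -> caps B=0 W=0
Move 5: B@(0,3) -> caps B=0 W=0
Move 6: W@(1,1) -> caps B=0 W=0
Move 7: B@(3,0) -> caps B=0 W=0
Move 8: W@(3,3) -> caps B=0 W=0
Move 9: B@(1,3) -> caps B=0 W=0
Move 10: W@(3,1) -> caps B=0 W=1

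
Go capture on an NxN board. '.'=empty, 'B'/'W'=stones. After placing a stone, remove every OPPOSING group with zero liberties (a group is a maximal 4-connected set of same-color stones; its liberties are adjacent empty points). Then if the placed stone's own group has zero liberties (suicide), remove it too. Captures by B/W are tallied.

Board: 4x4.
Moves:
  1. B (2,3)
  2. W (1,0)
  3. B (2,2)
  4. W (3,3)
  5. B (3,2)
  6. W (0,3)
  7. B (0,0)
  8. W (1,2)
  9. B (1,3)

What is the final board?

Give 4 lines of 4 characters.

Answer: B..W
W.WB
..BB
..B.

Derivation:
Move 1: B@(2,3) -> caps B=0 W=0
Move 2: W@(1,0) -> caps B=0 W=0
Move 3: B@(2,2) -> caps B=0 W=0
Move 4: W@(3,3) -> caps B=0 W=0
Move 5: B@(3,2) -> caps B=1 W=0
Move 6: W@(0,3) -> caps B=1 W=0
Move 7: B@(0,0) -> caps B=1 W=0
Move 8: W@(1,2) -> caps B=1 W=0
Move 9: B@(1,3) -> caps B=1 W=0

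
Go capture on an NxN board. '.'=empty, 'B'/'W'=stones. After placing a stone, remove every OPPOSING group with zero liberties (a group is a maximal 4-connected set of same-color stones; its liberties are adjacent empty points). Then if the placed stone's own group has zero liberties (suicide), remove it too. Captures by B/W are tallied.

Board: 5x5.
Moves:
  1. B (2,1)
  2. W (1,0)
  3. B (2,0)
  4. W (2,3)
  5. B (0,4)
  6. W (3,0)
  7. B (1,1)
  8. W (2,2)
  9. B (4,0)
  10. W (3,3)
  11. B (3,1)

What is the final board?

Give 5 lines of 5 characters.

Move 1: B@(2,1) -> caps B=0 W=0
Move 2: W@(1,0) -> caps B=0 W=0
Move 3: B@(2,0) -> caps B=0 W=0
Move 4: W@(2,3) -> caps B=0 W=0
Move 5: B@(0,4) -> caps B=0 W=0
Move 6: W@(3,0) -> caps B=0 W=0
Move 7: B@(1,1) -> caps B=0 W=0
Move 8: W@(2,2) -> caps B=0 W=0
Move 9: B@(4,0) -> caps B=0 W=0
Move 10: W@(3,3) -> caps B=0 W=0
Move 11: B@(3,1) -> caps B=1 W=0

Answer: ....B
WB...
BBWW.
.B.W.
B....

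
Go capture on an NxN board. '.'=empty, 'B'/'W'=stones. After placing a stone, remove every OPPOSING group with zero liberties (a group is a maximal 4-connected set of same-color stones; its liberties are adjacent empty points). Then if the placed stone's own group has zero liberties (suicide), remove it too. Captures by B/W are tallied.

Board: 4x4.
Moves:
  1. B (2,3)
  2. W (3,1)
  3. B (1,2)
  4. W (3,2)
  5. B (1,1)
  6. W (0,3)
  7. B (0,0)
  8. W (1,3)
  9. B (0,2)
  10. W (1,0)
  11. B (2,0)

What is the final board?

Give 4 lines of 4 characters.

Answer: B.B.
.BB.
B..B
.WW.

Derivation:
Move 1: B@(2,3) -> caps B=0 W=0
Move 2: W@(3,1) -> caps B=0 W=0
Move 3: B@(1,2) -> caps B=0 W=0
Move 4: W@(3,2) -> caps B=0 W=0
Move 5: B@(1,1) -> caps B=0 W=0
Move 6: W@(0,3) -> caps B=0 W=0
Move 7: B@(0,0) -> caps B=0 W=0
Move 8: W@(1,3) -> caps B=0 W=0
Move 9: B@(0,2) -> caps B=2 W=0
Move 10: W@(1,0) -> caps B=2 W=0
Move 11: B@(2,0) -> caps B=3 W=0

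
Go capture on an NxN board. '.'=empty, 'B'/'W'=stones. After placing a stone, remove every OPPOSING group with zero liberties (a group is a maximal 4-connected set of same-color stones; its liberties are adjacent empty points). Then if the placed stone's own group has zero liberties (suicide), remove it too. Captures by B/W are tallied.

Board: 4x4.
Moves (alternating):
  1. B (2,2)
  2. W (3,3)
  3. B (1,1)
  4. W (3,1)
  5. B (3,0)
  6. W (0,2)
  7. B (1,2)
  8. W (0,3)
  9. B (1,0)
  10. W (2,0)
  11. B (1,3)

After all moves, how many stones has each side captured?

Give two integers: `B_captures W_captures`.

Answer: 0 1

Derivation:
Move 1: B@(2,2) -> caps B=0 W=0
Move 2: W@(3,3) -> caps B=0 W=0
Move 3: B@(1,1) -> caps B=0 W=0
Move 4: W@(3,1) -> caps B=0 W=0
Move 5: B@(3,0) -> caps B=0 W=0
Move 6: W@(0,2) -> caps B=0 W=0
Move 7: B@(1,2) -> caps B=0 W=0
Move 8: W@(0,3) -> caps B=0 W=0
Move 9: B@(1,0) -> caps B=0 W=0
Move 10: W@(2,0) -> caps B=0 W=1
Move 11: B@(1,3) -> caps B=0 W=1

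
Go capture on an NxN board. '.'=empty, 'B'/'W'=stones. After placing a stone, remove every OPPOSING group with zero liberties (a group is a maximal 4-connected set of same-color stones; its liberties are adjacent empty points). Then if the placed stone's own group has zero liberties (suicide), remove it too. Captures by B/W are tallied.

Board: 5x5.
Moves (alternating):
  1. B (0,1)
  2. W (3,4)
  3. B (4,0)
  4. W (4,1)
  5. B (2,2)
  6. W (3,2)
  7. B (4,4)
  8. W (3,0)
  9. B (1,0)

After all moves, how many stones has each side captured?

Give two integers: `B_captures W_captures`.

Move 1: B@(0,1) -> caps B=0 W=0
Move 2: W@(3,4) -> caps B=0 W=0
Move 3: B@(4,0) -> caps B=0 W=0
Move 4: W@(4,1) -> caps B=0 W=0
Move 5: B@(2,2) -> caps B=0 W=0
Move 6: W@(3,2) -> caps B=0 W=0
Move 7: B@(4,4) -> caps B=0 W=0
Move 8: W@(3,0) -> caps B=0 W=1
Move 9: B@(1,0) -> caps B=0 W=1

Answer: 0 1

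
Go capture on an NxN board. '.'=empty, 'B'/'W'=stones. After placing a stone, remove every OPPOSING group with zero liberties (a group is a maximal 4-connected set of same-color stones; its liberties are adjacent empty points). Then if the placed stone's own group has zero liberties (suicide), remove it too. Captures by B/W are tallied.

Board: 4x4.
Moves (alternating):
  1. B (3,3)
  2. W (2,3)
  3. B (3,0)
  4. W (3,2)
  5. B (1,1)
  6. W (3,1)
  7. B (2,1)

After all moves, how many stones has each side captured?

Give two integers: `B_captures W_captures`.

Move 1: B@(3,3) -> caps B=0 W=0
Move 2: W@(2,3) -> caps B=0 W=0
Move 3: B@(3,0) -> caps B=0 W=0
Move 4: W@(3,2) -> caps B=0 W=1
Move 5: B@(1,1) -> caps B=0 W=1
Move 6: W@(3,1) -> caps B=0 W=1
Move 7: B@(2,1) -> caps B=0 W=1

Answer: 0 1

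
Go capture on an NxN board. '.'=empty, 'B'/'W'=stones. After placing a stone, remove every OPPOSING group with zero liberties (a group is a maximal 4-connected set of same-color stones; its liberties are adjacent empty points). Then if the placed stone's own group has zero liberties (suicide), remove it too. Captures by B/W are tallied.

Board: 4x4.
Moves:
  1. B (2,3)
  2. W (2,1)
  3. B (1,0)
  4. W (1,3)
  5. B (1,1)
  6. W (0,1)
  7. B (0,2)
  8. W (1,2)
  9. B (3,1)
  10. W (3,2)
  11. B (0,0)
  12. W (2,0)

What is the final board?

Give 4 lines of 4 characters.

Answer: B.B.
BBWW
WW.B
.BW.

Derivation:
Move 1: B@(2,3) -> caps B=0 W=0
Move 2: W@(2,1) -> caps B=0 W=0
Move 3: B@(1,0) -> caps B=0 W=0
Move 4: W@(1,3) -> caps B=0 W=0
Move 5: B@(1,1) -> caps B=0 W=0
Move 6: W@(0,1) -> caps B=0 W=0
Move 7: B@(0,2) -> caps B=0 W=0
Move 8: W@(1,2) -> caps B=0 W=0
Move 9: B@(3,1) -> caps B=0 W=0
Move 10: W@(3,2) -> caps B=0 W=0
Move 11: B@(0,0) -> caps B=1 W=0
Move 12: W@(2,0) -> caps B=1 W=0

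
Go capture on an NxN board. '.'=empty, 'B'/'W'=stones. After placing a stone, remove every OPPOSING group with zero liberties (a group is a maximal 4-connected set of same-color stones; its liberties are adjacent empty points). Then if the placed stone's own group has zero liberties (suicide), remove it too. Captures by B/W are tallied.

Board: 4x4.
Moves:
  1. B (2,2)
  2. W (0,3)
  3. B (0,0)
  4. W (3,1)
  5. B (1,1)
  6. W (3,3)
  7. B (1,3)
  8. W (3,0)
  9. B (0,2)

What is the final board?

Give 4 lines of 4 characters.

Move 1: B@(2,2) -> caps B=0 W=0
Move 2: W@(0,3) -> caps B=0 W=0
Move 3: B@(0,0) -> caps B=0 W=0
Move 4: W@(3,1) -> caps B=0 W=0
Move 5: B@(1,1) -> caps B=0 W=0
Move 6: W@(3,3) -> caps B=0 W=0
Move 7: B@(1,3) -> caps B=0 W=0
Move 8: W@(3,0) -> caps B=0 W=0
Move 9: B@(0,2) -> caps B=1 W=0

Answer: B.B.
.B.B
..B.
WW.W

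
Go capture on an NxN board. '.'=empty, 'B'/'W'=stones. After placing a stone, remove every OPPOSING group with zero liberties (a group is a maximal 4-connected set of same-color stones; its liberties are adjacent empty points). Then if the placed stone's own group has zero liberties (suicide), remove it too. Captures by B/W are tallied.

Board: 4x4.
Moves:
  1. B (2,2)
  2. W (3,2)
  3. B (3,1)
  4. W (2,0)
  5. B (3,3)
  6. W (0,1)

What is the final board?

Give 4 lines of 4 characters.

Answer: .W..
....
W.B.
.B.B

Derivation:
Move 1: B@(2,2) -> caps B=0 W=0
Move 2: W@(3,2) -> caps B=0 W=0
Move 3: B@(3,1) -> caps B=0 W=0
Move 4: W@(2,0) -> caps B=0 W=0
Move 5: B@(3,3) -> caps B=1 W=0
Move 6: W@(0,1) -> caps B=1 W=0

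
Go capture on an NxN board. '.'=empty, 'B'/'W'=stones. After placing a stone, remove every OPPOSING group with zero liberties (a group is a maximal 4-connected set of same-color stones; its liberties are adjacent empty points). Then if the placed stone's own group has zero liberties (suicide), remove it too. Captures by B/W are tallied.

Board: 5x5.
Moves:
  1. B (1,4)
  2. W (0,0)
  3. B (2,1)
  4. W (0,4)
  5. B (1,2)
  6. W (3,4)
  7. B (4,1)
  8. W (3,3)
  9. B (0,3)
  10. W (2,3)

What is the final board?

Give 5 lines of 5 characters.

Move 1: B@(1,4) -> caps B=0 W=0
Move 2: W@(0,0) -> caps B=0 W=0
Move 3: B@(2,1) -> caps B=0 W=0
Move 4: W@(0,4) -> caps B=0 W=0
Move 5: B@(1,2) -> caps B=0 W=0
Move 6: W@(3,4) -> caps B=0 W=0
Move 7: B@(4,1) -> caps B=0 W=0
Move 8: W@(3,3) -> caps B=0 W=0
Move 9: B@(0,3) -> caps B=1 W=0
Move 10: W@(2,3) -> caps B=1 W=0

Answer: W..B.
..B.B
.B.W.
...WW
.B...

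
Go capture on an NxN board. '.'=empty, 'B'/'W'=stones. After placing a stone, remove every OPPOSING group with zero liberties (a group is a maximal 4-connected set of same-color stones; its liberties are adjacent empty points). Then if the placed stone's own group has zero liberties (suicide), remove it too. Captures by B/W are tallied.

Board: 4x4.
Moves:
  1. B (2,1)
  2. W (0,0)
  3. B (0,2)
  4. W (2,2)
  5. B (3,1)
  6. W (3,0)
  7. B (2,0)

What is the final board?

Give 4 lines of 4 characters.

Answer: W.B.
....
BBW.
.B..

Derivation:
Move 1: B@(2,1) -> caps B=0 W=0
Move 2: W@(0,0) -> caps B=0 W=0
Move 3: B@(0,2) -> caps B=0 W=0
Move 4: W@(2,2) -> caps B=0 W=0
Move 5: B@(3,1) -> caps B=0 W=0
Move 6: W@(3,0) -> caps B=0 W=0
Move 7: B@(2,0) -> caps B=1 W=0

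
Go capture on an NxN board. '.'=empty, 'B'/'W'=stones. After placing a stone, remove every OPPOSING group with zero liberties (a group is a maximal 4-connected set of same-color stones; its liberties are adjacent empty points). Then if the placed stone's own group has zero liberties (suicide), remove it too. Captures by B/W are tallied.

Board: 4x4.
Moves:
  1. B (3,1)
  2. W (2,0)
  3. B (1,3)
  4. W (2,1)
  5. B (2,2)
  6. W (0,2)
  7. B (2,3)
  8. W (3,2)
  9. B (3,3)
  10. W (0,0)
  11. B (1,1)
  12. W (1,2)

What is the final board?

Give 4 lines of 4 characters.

Move 1: B@(3,1) -> caps B=0 W=0
Move 2: W@(2,0) -> caps B=0 W=0
Move 3: B@(1,3) -> caps B=0 W=0
Move 4: W@(2,1) -> caps B=0 W=0
Move 5: B@(2,2) -> caps B=0 W=0
Move 6: W@(0,2) -> caps B=0 W=0
Move 7: B@(2,3) -> caps B=0 W=0
Move 8: W@(3,2) -> caps B=0 W=0
Move 9: B@(3,3) -> caps B=1 W=0
Move 10: W@(0,0) -> caps B=1 W=0
Move 11: B@(1,1) -> caps B=1 W=0
Move 12: W@(1,2) -> caps B=1 W=0

Answer: W.W.
.BWB
WWBB
.B.B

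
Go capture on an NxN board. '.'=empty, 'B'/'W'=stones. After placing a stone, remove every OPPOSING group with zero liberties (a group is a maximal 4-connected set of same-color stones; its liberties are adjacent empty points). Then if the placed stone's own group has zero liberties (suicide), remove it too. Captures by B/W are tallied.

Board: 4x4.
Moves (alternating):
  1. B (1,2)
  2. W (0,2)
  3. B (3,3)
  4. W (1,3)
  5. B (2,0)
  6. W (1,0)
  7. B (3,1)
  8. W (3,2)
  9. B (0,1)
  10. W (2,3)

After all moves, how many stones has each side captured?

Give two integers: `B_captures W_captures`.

Answer: 0 1

Derivation:
Move 1: B@(1,2) -> caps B=0 W=0
Move 2: W@(0,2) -> caps B=0 W=0
Move 3: B@(3,3) -> caps B=0 W=0
Move 4: W@(1,3) -> caps B=0 W=0
Move 5: B@(2,0) -> caps B=0 W=0
Move 6: W@(1,0) -> caps B=0 W=0
Move 7: B@(3,1) -> caps B=0 W=0
Move 8: W@(3,2) -> caps B=0 W=0
Move 9: B@(0,1) -> caps B=0 W=0
Move 10: W@(2,3) -> caps B=0 W=1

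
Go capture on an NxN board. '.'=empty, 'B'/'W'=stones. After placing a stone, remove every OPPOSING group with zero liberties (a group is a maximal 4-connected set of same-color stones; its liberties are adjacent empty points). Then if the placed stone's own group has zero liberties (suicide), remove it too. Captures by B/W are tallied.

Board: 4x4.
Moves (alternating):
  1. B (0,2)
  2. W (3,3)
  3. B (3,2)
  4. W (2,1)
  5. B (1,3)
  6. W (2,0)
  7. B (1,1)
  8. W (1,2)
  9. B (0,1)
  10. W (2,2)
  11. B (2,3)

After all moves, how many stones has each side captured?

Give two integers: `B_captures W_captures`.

Answer: 1 0

Derivation:
Move 1: B@(0,2) -> caps B=0 W=0
Move 2: W@(3,3) -> caps B=0 W=0
Move 3: B@(3,2) -> caps B=0 W=0
Move 4: W@(2,1) -> caps B=0 W=0
Move 5: B@(1,3) -> caps B=0 W=0
Move 6: W@(2,0) -> caps B=0 W=0
Move 7: B@(1,1) -> caps B=0 W=0
Move 8: W@(1,2) -> caps B=0 W=0
Move 9: B@(0,1) -> caps B=0 W=0
Move 10: W@(2,2) -> caps B=0 W=0
Move 11: B@(2,3) -> caps B=1 W=0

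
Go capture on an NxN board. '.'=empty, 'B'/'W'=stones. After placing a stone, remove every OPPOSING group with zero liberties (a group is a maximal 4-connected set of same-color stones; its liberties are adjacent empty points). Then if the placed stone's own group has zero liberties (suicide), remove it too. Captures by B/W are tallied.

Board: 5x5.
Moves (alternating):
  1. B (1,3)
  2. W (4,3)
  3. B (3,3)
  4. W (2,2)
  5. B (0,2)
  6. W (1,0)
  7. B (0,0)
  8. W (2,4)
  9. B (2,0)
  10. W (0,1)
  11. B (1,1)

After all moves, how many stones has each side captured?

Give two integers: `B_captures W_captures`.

Answer: 0 1

Derivation:
Move 1: B@(1,3) -> caps B=0 W=0
Move 2: W@(4,3) -> caps B=0 W=0
Move 3: B@(3,3) -> caps B=0 W=0
Move 4: W@(2,2) -> caps B=0 W=0
Move 5: B@(0,2) -> caps B=0 W=0
Move 6: W@(1,0) -> caps B=0 W=0
Move 7: B@(0,0) -> caps B=0 W=0
Move 8: W@(2,4) -> caps B=0 W=0
Move 9: B@(2,0) -> caps B=0 W=0
Move 10: W@(0,1) -> caps B=0 W=1
Move 11: B@(1,1) -> caps B=0 W=1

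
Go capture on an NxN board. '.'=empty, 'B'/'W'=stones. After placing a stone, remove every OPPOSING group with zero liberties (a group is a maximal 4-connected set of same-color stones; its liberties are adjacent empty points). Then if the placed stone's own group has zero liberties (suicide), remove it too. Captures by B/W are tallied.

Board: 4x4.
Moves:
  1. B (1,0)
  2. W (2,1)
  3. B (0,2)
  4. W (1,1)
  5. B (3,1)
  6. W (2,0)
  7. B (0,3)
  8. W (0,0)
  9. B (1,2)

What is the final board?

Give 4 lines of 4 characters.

Answer: W.BB
.WB.
WW..
.B..

Derivation:
Move 1: B@(1,0) -> caps B=0 W=0
Move 2: W@(2,1) -> caps B=0 W=0
Move 3: B@(0,2) -> caps B=0 W=0
Move 4: W@(1,1) -> caps B=0 W=0
Move 5: B@(3,1) -> caps B=0 W=0
Move 6: W@(2,0) -> caps B=0 W=0
Move 7: B@(0,3) -> caps B=0 W=0
Move 8: W@(0,0) -> caps B=0 W=1
Move 9: B@(1,2) -> caps B=0 W=1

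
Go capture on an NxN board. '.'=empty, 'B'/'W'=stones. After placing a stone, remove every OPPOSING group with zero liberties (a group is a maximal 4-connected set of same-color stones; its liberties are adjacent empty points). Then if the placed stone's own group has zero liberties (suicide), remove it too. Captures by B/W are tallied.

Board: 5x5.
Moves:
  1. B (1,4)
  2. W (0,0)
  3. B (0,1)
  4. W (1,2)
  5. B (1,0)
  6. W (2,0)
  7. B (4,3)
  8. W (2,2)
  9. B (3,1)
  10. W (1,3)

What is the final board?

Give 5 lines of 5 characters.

Move 1: B@(1,4) -> caps B=0 W=0
Move 2: W@(0,0) -> caps B=0 W=0
Move 3: B@(0,1) -> caps B=0 W=0
Move 4: W@(1,2) -> caps B=0 W=0
Move 5: B@(1,0) -> caps B=1 W=0
Move 6: W@(2,0) -> caps B=1 W=0
Move 7: B@(4,3) -> caps B=1 W=0
Move 8: W@(2,2) -> caps B=1 W=0
Move 9: B@(3,1) -> caps B=1 W=0
Move 10: W@(1,3) -> caps B=1 W=0

Answer: .B...
B.WWB
W.W..
.B...
...B.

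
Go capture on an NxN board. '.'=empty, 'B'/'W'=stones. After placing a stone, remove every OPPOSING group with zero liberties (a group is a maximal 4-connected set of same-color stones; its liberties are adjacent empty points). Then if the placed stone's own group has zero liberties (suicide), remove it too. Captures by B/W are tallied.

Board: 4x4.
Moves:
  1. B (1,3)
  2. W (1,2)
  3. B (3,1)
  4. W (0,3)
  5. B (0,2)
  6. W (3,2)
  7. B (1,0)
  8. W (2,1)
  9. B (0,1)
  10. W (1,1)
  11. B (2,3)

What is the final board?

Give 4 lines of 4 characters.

Answer: .BB.
BWWB
.W.B
.BW.

Derivation:
Move 1: B@(1,3) -> caps B=0 W=0
Move 2: W@(1,2) -> caps B=0 W=0
Move 3: B@(3,1) -> caps B=0 W=0
Move 4: W@(0,3) -> caps B=0 W=0
Move 5: B@(0,2) -> caps B=1 W=0
Move 6: W@(3,2) -> caps B=1 W=0
Move 7: B@(1,0) -> caps B=1 W=0
Move 8: W@(2,1) -> caps B=1 W=0
Move 9: B@(0,1) -> caps B=1 W=0
Move 10: W@(1,1) -> caps B=1 W=0
Move 11: B@(2,3) -> caps B=1 W=0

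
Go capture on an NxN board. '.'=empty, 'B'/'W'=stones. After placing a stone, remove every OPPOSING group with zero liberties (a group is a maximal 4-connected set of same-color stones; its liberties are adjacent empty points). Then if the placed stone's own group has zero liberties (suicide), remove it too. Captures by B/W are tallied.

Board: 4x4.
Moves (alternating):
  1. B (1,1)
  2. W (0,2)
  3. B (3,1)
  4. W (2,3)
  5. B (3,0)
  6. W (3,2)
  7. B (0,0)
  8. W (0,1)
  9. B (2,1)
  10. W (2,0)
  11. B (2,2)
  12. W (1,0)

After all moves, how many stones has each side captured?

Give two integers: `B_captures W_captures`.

Answer: 0 1

Derivation:
Move 1: B@(1,1) -> caps B=0 W=0
Move 2: W@(0,2) -> caps B=0 W=0
Move 3: B@(3,1) -> caps B=0 W=0
Move 4: W@(2,3) -> caps B=0 W=0
Move 5: B@(3,0) -> caps B=0 W=0
Move 6: W@(3,2) -> caps B=0 W=0
Move 7: B@(0,0) -> caps B=0 W=0
Move 8: W@(0,1) -> caps B=0 W=0
Move 9: B@(2,1) -> caps B=0 W=0
Move 10: W@(2,0) -> caps B=0 W=0
Move 11: B@(2,2) -> caps B=0 W=0
Move 12: W@(1,0) -> caps B=0 W=1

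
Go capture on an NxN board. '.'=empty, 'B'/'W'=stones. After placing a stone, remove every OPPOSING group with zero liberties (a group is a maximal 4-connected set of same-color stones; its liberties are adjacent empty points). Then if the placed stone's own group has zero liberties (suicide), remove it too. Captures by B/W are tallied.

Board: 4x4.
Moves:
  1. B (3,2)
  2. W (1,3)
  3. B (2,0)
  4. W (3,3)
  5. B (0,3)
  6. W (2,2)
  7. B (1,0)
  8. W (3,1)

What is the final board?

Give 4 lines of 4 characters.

Move 1: B@(3,2) -> caps B=0 W=0
Move 2: W@(1,3) -> caps B=0 W=0
Move 3: B@(2,0) -> caps B=0 W=0
Move 4: W@(3,3) -> caps B=0 W=0
Move 5: B@(0,3) -> caps B=0 W=0
Move 6: W@(2,2) -> caps B=0 W=0
Move 7: B@(1,0) -> caps B=0 W=0
Move 8: W@(3,1) -> caps B=0 W=1

Answer: ...B
B..W
B.W.
.W.W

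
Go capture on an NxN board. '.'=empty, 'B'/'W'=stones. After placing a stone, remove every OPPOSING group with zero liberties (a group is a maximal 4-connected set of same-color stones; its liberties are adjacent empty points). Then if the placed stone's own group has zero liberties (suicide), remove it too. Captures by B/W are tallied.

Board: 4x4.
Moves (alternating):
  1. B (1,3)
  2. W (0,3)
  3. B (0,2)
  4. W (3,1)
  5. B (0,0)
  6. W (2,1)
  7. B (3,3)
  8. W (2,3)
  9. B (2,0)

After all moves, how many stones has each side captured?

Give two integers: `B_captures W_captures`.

Answer: 1 0

Derivation:
Move 1: B@(1,3) -> caps B=0 W=0
Move 2: W@(0,3) -> caps B=0 W=0
Move 3: B@(0,2) -> caps B=1 W=0
Move 4: W@(3,1) -> caps B=1 W=0
Move 5: B@(0,0) -> caps B=1 W=0
Move 6: W@(2,1) -> caps B=1 W=0
Move 7: B@(3,3) -> caps B=1 W=0
Move 8: W@(2,3) -> caps B=1 W=0
Move 9: B@(2,0) -> caps B=1 W=0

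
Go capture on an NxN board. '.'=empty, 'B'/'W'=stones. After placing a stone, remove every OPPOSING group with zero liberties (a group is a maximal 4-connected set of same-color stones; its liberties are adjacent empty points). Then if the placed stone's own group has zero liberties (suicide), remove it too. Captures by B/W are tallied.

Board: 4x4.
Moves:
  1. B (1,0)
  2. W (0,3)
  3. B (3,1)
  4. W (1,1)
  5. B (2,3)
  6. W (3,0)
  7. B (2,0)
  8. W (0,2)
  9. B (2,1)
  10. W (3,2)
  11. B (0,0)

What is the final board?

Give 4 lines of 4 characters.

Answer: B.WW
BW..
BB.B
.BW.

Derivation:
Move 1: B@(1,0) -> caps B=0 W=0
Move 2: W@(0,3) -> caps B=0 W=0
Move 3: B@(3,1) -> caps B=0 W=0
Move 4: W@(1,1) -> caps B=0 W=0
Move 5: B@(2,3) -> caps B=0 W=0
Move 6: W@(3,0) -> caps B=0 W=0
Move 7: B@(2,0) -> caps B=1 W=0
Move 8: W@(0,2) -> caps B=1 W=0
Move 9: B@(2,1) -> caps B=1 W=0
Move 10: W@(3,2) -> caps B=1 W=0
Move 11: B@(0,0) -> caps B=1 W=0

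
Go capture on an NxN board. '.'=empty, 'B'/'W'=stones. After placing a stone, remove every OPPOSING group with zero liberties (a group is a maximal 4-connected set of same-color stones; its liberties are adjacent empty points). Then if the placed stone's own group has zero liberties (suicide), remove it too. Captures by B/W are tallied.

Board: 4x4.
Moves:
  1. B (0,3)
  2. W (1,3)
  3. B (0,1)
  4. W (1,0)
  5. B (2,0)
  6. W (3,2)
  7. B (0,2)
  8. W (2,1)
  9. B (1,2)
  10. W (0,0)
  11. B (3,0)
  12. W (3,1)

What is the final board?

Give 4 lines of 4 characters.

Move 1: B@(0,3) -> caps B=0 W=0
Move 2: W@(1,3) -> caps B=0 W=0
Move 3: B@(0,1) -> caps B=0 W=0
Move 4: W@(1,0) -> caps B=0 W=0
Move 5: B@(2,0) -> caps B=0 W=0
Move 6: W@(3,2) -> caps B=0 W=0
Move 7: B@(0,2) -> caps B=0 W=0
Move 8: W@(2,1) -> caps B=0 W=0
Move 9: B@(1,2) -> caps B=0 W=0
Move 10: W@(0,0) -> caps B=0 W=0
Move 11: B@(3,0) -> caps B=0 W=0
Move 12: W@(3,1) -> caps B=0 W=2

Answer: WBBB
W.BW
.W..
.WW.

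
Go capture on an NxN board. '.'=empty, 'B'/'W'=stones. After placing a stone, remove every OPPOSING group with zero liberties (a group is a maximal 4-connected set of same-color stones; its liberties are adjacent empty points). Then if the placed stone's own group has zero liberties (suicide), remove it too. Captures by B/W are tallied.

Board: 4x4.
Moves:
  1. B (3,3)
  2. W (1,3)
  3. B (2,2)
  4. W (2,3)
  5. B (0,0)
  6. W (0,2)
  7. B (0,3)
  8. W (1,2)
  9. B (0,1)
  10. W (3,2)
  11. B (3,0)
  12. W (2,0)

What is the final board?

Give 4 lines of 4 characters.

Move 1: B@(3,3) -> caps B=0 W=0
Move 2: W@(1,3) -> caps B=0 W=0
Move 3: B@(2,2) -> caps B=0 W=0
Move 4: W@(2,3) -> caps B=0 W=0
Move 5: B@(0,0) -> caps B=0 W=0
Move 6: W@(0,2) -> caps B=0 W=0
Move 7: B@(0,3) -> caps B=0 W=0
Move 8: W@(1,2) -> caps B=0 W=0
Move 9: B@(0,1) -> caps B=0 W=0
Move 10: W@(3,2) -> caps B=0 W=1
Move 11: B@(3,0) -> caps B=0 W=1
Move 12: W@(2,0) -> caps B=0 W=1

Answer: BBW.
..WW
W.BW
B.W.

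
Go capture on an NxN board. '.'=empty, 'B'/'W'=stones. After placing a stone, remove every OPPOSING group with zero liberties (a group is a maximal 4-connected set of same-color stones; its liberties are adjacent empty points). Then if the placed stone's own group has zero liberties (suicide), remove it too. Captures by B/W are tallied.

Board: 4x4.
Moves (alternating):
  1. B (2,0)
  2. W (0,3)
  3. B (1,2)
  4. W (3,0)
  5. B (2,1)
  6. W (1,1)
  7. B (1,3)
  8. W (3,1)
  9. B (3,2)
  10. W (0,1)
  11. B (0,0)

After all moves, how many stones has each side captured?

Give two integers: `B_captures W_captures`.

Answer: 2 0

Derivation:
Move 1: B@(2,0) -> caps B=0 W=0
Move 2: W@(0,3) -> caps B=0 W=0
Move 3: B@(1,2) -> caps B=0 W=0
Move 4: W@(3,0) -> caps B=0 W=0
Move 5: B@(2,1) -> caps B=0 W=0
Move 6: W@(1,1) -> caps B=0 W=0
Move 7: B@(1,3) -> caps B=0 W=0
Move 8: W@(3,1) -> caps B=0 W=0
Move 9: B@(3,2) -> caps B=2 W=0
Move 10: W@(0,1) -> caps B=2 W=0
Move 11: B@(0,0) -> caps B=2 W=0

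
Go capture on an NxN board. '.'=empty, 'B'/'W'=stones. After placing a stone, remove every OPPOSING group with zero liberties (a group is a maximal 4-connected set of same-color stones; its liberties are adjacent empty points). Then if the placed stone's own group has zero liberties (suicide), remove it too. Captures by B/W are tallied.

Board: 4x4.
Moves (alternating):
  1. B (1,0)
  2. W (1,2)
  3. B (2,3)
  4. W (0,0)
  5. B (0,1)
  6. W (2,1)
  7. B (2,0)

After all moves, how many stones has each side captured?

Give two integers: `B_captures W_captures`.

Answer: 1 0

Derivation:
Move 1: B@(1,0) -> caps B=0 W=0
Move 2: W@(1,2) -> caps B=0 W=0
Move 3: B@(2,3) -> caps B=0 W=0
Move 4: W@(0,0) -> caps B=0 W=0
Move 5: B@(0,1) -> caps B=1 W=0
Move 6: W@(2,1) -> caps B=1 W=0
Move 7: B@(2,0) -> caps B=1 W=0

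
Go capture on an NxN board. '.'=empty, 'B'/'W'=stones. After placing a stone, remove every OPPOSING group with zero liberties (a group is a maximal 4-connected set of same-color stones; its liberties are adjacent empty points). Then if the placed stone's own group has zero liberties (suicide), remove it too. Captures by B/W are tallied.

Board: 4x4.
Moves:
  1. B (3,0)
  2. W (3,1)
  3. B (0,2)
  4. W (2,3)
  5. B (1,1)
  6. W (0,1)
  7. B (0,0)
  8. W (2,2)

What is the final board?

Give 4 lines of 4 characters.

Move 1: B@(3,0) -> caps B=0 W=0
Move 2: W@(3,1) -> caps B=0 W=0
Move 3: B@(0,2) -> caps B=0 W=0
Move 4: W@(2,3) -> caps B=0 W=0
Move 5: B@(1,1) -> caps B=0 W=0
Move 6: W@(0,1) -> caps B=0 W=0
Move 7: B@(0,0) -> caps B=1 W=0
Move 8: W@(2,2) -> caps B=1 W=0

Answer: B.B.
.B..
..WW
BW..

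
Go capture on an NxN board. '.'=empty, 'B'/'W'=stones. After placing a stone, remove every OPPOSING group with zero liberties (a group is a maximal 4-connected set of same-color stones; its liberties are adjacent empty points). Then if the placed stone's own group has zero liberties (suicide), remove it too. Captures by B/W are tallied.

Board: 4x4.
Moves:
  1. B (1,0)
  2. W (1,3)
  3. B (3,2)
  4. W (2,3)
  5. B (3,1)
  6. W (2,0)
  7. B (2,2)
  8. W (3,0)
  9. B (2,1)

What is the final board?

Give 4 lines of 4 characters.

Move 1: B@(1,0) -> caps B=0 W=0
Move 2: W@(1,3) -> caps B=0 W=0
Move 3: B@(3,2) -> caps B=0 W=0
Move 4: W@(2,3) -> caps B=0 W=0
Move 5: B@(3,1) -> caps B=0 W=0
Move 6: W@(2,0) -> caps B=0 W=0
Move 7: B@(2,2) -> caps B=0 W=0
Move 8: W@(3,0) -> caps B=0 W=0
Move 9: B@(2,1) -> caps B=2 W=0

Answer: ....
B..W
.BBW
.BB.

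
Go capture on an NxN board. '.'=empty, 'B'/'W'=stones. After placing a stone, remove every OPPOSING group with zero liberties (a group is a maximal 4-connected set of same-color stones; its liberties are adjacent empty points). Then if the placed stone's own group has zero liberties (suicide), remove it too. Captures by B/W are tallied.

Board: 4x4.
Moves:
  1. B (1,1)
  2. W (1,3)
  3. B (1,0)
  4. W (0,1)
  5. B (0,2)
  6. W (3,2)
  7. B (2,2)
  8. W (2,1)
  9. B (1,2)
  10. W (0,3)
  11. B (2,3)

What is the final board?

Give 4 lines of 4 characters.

Answer: .WB.
BBB.
.WBB
..W.

Derivation:
Move 1: B@(1,1) -> caps B=0 W=0
Move 2: W@(1,3) -> caps B=0 W=0
Move 3: B@(1,0) -> caps B=0 W=0
Move 4: W@(0,1) -> caps B=0 W=0
Move 5: B@(0,2) -> caps B=0 W=0
Move 6: W@(3,2) -> caps B=0 W=0
Move 7: B@(2,2) -> caps B=0 W=0
Move 8: W@(2,1) -> caps B=0 W=0
Move 9: B@(1,2) -> caps B=0 W=0
Move 10: W@(0,3) -> caps B=0 W=0
Move 11: B@(2,3) -> caps B=2 W=0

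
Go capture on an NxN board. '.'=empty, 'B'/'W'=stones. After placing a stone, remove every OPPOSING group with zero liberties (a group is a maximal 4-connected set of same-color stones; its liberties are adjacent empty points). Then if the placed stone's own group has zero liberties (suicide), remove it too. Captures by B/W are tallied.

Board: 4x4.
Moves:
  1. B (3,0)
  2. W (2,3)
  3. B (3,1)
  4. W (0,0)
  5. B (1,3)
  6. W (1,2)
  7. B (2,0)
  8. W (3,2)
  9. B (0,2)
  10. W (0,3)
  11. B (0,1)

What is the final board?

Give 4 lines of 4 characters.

Move 1: B@(3,0) -> caps B=0 W=0
Move 2: W@(2,3) -> caps B=0 W=0
Move 3: B@(3,1) -> caps B=0 W=0
Move 4: W@(0,0) -> caps B=0 W=0
Move 5: B@(1,3) -> caps B=0 W=0
Move 6: W@(1,2) -> caps B=0 W=0
Move 7: B@(2,0) -> caps B=0 W=0
Move 8: W@(3,2) -> caps B=0 W=0
Move 9: B@(0,2) -> caps B=0 W=0
Move 10: W@(0,3) -> caps B=0 W=1
Move 11: B@(0,1) -> caps B=0 W=1

Answer: WBBW
..W.
B..W
BBW.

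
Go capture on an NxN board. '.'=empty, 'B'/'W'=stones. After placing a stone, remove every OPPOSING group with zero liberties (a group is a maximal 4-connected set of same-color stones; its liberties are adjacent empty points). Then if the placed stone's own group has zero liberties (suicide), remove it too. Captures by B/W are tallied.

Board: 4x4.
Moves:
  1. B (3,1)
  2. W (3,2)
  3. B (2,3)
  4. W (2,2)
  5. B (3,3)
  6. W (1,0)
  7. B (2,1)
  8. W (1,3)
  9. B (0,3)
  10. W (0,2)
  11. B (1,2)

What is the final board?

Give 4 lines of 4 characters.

Answer: ..W.
W.BW
.BW.
.BW.

Derivation:
Move 1: B@(3,1) -> caps B=0 W=0
Move 2: W@(3,2) -> caps B=0 W=0
Move 3: B@(2,3) -> caps B=0 W=0
Move 4: W@(2,2) -> caps B=0 W=0
Move 5: B@(3,3) -> caps B=0 W=0
Move 6: W@(1,0) -> caps B=0 W=0
Move 7: B@(2,1) -> caps B=0 W=0
Move 8: W@(1,3) -> caps B=0 W=2
Move 9: B@(0,3) -> caps B=0 W=2
Move 10: W@(0,2) -> caps B=0 W=3
Move 11: B@(1,2) -> caps B=0 W=3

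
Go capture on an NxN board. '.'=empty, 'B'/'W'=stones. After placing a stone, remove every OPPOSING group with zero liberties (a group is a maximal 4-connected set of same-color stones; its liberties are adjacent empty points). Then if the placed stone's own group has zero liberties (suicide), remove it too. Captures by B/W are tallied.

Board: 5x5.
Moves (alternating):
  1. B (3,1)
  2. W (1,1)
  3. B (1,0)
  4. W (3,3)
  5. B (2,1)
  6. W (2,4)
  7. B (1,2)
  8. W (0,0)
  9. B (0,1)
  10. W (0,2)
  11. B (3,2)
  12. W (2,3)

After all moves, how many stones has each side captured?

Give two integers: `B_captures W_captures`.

Answer: 2 0

Derivation:
Move 1: B@(3,1) -> caps B=0 W=0
Move 2: W@(1,1) -> caps B=0 W=0
Move 3: B@(1,0) -> caps B=0 W=0
Move 4: W@(3,3) -> caps B=0 W=0
Move 5: B@(2,1) -> caps B=0 W=0
Move 6: W@(2,4) -> caps B=0 W=0
Move 7: B@(1,2) -> caps B=0 W=0
Move 8: W@(0,0) -> caps B=0 W=0
Move 9: B@(0,1) -> caps B=2 W=0
Move 10: W@(0,2) -> caps B=2 W=0
Move 11: B@(3,2) -> caps B=2 W=0
Move 12: W@(2,3) -> caps B=2 W=0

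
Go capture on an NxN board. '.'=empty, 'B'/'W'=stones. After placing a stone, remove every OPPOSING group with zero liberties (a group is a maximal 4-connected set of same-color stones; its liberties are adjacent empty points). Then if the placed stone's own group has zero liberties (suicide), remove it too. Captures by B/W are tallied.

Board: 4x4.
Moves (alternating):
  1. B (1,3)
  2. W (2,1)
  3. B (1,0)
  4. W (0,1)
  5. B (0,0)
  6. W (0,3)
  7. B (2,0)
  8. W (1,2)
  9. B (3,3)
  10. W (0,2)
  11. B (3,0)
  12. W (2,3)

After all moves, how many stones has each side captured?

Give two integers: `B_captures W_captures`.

Answer: 0 1

Derivation:
Move 1: B@(1,3) -> caps B=0 W=0
Move 2: W@(2,1) -> caps B=0 W=0
Move 3: B@(1,0) -> caps B=0 W=0
Move 4: W@(0,1) -> caps B=0 W=0
Move 5: B@(0,0) -> caps B=0 W=0
Move 6: W@(0,3) -> caps B=0 W=0
Move 7: B@(2,0) -> caps B=0 W=0
Move 8: W@(1,2) -> caps B=0 W=0
Move 9: B@(3,3) -> caps B=0 W=0
Move 10: W@(0,2) -> caps B=0 W=0
Move 11: B@(3,0) -> caps B=0 W=0
Move 12: W@(2,3) -> caps B=0 W=1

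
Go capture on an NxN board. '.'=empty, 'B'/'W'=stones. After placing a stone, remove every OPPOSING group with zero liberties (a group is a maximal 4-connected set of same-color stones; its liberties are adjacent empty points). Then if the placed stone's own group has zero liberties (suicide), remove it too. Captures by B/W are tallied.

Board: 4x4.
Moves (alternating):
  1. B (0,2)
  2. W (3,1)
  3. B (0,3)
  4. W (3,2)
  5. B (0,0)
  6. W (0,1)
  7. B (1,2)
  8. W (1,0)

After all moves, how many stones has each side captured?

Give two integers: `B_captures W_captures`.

Move 1: B@(0,2) -> caps B=0 W=0
Move 2: W@(3,1) -> caps B=0 W=0
Move 3: B@(0,3) -> caps B=0 W=0
Move 4: W@(3,2) -> caps B=0 W=0
Move 5: B@(0,0) -> caps B=0 W=0
Move 6: W@(0,1) -> caps B=0 W=0
Move 7: B@(1,2) -> caps B=0 W=0
Move 8: W@(1,0) -> caps B=0 W=1

Answer: 0 1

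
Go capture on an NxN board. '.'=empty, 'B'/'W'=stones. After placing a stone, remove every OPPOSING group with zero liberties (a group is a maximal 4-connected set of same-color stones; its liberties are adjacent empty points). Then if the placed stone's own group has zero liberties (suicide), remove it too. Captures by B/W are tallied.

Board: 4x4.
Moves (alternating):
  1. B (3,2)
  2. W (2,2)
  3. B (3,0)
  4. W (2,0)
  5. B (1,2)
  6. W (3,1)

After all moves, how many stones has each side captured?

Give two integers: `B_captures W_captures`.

Answer: 0 1

Derivation:
Move 1: B@(3,2) -> caps B=0 W=0
Move 2: W@(2,2) -> caps B=0 W=0
Move 3: B@(3,0) -> caps B=0 W=0
Move 4: W@(2,0) -> caps B=0 W=0
Move 5: B@(1,2) -> caps B=0 W=0
Move 6: W@(3,1) -> caps B=0 W=1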